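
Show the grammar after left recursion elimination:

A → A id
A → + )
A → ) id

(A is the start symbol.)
A is directly left-recursive. The standard transformation for
  A → A α₁ | ... | A α_m | β₁ | ... | β_n
is
  A  → β₁ A' | ... | β_n A'
  A' → α₁ A' | ... | α_m A' | ε

A → + ) becomes A → + ) A'
A → ) id becomes A → ) id A'
A → A id becomes A' → id A'
Add A' → ε

Resulting grammar:
A → + ) A'
A → ) id A'
A' → id A'
A' → ε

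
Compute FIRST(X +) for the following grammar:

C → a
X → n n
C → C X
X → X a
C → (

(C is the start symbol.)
FIRST sets of the non-terminals involved (from the grammar, by fixed-point iteration):
  FIRST(X) = { 'n' }

To compute FIRST(X +), process the symbols left to right:
Symbol X is a non-terminal. Add FIRST(X) \ {ε} = { 'n' }
X is not nullable (ε ∉ FIRST(X)), so stop here.
FIRST(X +) = { 'n' }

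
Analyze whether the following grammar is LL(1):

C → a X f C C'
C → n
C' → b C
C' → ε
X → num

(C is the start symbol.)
No. Predict set conflict for C': { 'b' }

A grammar is LL(1) if for each non-terminal N with multiple productions, the predict sets of those productions are pairwise disjoint, where PREDICT(N → α) = (FIRST(α) \ {ε}) ∪ (FOLLOW(N) if α ⇒* ε).

Relevant sets:
  FOLLOW(C') = { $, 'b' }

For C:
  PREDICT(C → a X f C C') = { 'a' }
  PREDICT(C → n) = { 'n' }
For C':
  PREDICT(C' → b C) = { 'b' }
  PREDICT(C' → ε) = { $, 'b' }
X has a single production, so nothing to check there.

Conflict found: Predict set conflict for C': { 'b' }
The grammar is NOT LL(1).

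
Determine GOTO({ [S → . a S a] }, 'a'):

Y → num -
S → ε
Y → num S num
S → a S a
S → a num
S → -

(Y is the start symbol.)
{ [S → . -], [S → . a S a], [S → . a num], [S → .], [S → a . S a] }

GOTO(I, 'a') = CLOSURE({ [A → αX.β] : [A → α.Xβ] ∈ I, X = 'a' })

Items with dot before 'a', with the dot advanced:
  [S → . a S a] → [S → a . S a]
Closure of the advanced items:
  [S → a . S a] has the dot before S: add [S → .], [S → . a S a], [S → . a num], [S → . -]

GOTO = { [S → . -], [S → . a S a], [S → . a num], [S → .], [S → a . S a] }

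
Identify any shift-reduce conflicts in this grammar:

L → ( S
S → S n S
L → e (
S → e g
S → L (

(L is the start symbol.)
A shift-reduce conflict occurs when an LR(0) state has both:
  - a complete (reduce) item [A → α .] (dot at the end), and
  - a shift item [B → β . c γ] (dot before a terminal).

Augment with L' → L and build the canonical LR(0) collection (I0 = CLOSURE({[L' → . L]}), then GOTO on every symbol after a dot until no new states appear). It has 12 states:
  I0: { [L → . ( S], [L → . e (], [L' → . L] }  — shift
  I1: { [L → ( . S], [L → . ( S], [L → . e (], [S → . L (], [S → . S n S], [S → . e g] }  — shift
  I2: { [L' → L .] }  — accept
  I3: { [L → e . (] }  — shift
  I4: { [L → e ( .] }  — reduce
  I5: { [S → L . (] }  — shift
  I6: { [L → ( S .], [S → S . n S] }  — shift, reduce
  I7: { [L → e . (], [S → e . g] }  — shift
  I8: { [S → e g .] }  — reduce
  I9: { [L → . ( S], [L → . e (], [S → . L (], [S → . S n S], [S → . e g], [S → S n . S] }  — shift
  I10: { [S → S . n S], [S → S n S .] }  — shift, reduce
  I11: { [S → L ( .] }  — reduce

I6 contains reduce item [L → ( S .] and shift item [S → S . n S] — shift-reduce conflict.
I10 contains reduce item [S → S n S .] and shift item [S → S . n S] — shift-reduce conflict.

Answer: Yes — I6: [L → ( S .] vs [S → S . n S]; I10: [S → S n S .] vs [S → S . n S]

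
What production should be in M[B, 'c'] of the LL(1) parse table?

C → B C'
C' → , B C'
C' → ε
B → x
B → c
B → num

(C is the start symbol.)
To find M[B, 'c'], we find productions for B where 'c' is in the predict set (PREDICT(N → α) = (FIRST(α) \ {ε}) ∪ (FOLLOW(N) if α ⇒* ε)).

B → x: PREDICT = { 'x' }
B → c: PREDICT = { 'c' }
  'c' is in predict set, so this production goes in M[B, 'c']
B → num: PREDICT = { 'num' }

M[B, 'c'] = B → c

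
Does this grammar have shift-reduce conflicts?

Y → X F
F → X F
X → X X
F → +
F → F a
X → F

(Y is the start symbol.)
Yes — I2: [X → F .] vs [F → F . a]; I5: [F → X F .] vs [F → F . a]; I6: [X → X X .] vs [F → . +]; I7: [F → X F .] vs [F → F . a]

Augment with Y' → Y and build the canonical LR(0) collection (I0 = CLOSURE({[Y' → . Y]}), then GOTO on every symbol after a dot until no new states appear). It has 9 states:
  I0: { [F → . +], [F → . F a], [F → . X F], [X → . F], [X → . X X], [Y → . X F], [Y' → . Y] }  — shift
  I1: { [F → + .] }  — reduce
  I2: { [F → F . a], [X → F .] }  — shift, reduce
  I3: { [F → . +], [F → . F a], [F → . X F], [F → X . F], [X → . F], [X → . X X], [X → X . X], [Y → X . F] }  — shift
  I4: { [Y' → Y .] }  — accept
  I5: { [F → F . a], [F → X F .], [X → F .], [Y → X F .] }  — shift, 3 reduces
  I6: { [F → . +], [F → . F a], [F → . X F], [F → X . F], [X → . F], [X → . X X], [X → X . X], [X → X X .] }  — shift, reduce
  I7: { [F → F . a], [F → X F .], [X → F .] }  — shift, 2 reduces
  I8: { [F → F a .] }  — reduce

I2 contains reduce item [X → F .] and shift item [F → F . a] — shift-reduce conflict.
I5 contains reduce items [F → X F .], [X → F .], [Y → X F .] and shift item [F → F . a] — shift-reduce conflict.
I6 contains reduce item [X → X X .] and shift item [F → . +] — shift-reduce conflict.
I7 contains reduce items [F → X F .], [X → F .] and shift item [F → F . a] — shift-reduce conflict.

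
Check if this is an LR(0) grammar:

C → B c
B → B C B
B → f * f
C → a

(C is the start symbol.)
A grammar is LR(0) if no state in the canonical LR(0) collection has:
  - both a shift item (dot before a terminal) and a complete item (shift-reduce conflict), or
  - two or more complete items (reduce-reduce conflict; the accept item [C' → C .] counts as a complete item here).

Augment with C' → C and build the canonical LR(0) collection (I0 = CLOSURE({[C' → . C]}), then GOTO on every symbol after a dot until no new states appear). It has 10 states:
  I0: { [B → . B C B], [B → . f * f], [C → . B c], [C → . a], [C' → . C] }  — shift
  I1: { [B → . B C B], [B → . f * f], [B → B . C B], [C → . B c], [C → . a], [C → B . c] }  — shift
  I2: { [C' → C .] }  — accept
  I3: { [C → a .] }  — reduce
  I4: { [B → f . * f] }  — shift
  I5: { [B → f * . f] }  — shift
  I6: { [B → f * f .] }  — reduce
  I7: { [B → . B C B], [B → . f * f], [B → B C . B] }  — shift
  I8: { [C → B c .] }  — reduce
  I9: { [B → . B C B], [B → . f * f], [B → B . C B], [B → B C B .], [C → . B c], [C → . a] }  — shift, reduce

Conflict in state I9:
  Shift-reduce conflict between [B → B C B .] and [B → . f * f]
So the grammar is NOT LR(0).

Answer: No. Shift-reduce conflict between [B → B C B .] and [B → . f * f]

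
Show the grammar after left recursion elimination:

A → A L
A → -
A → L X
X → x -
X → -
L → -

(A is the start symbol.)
A is directly left-recursive. The standard transformation for
  A → A α₁ | ... | A α_m | β₁ | ... | β_n
is
  A  → β₁ A' | ... | β_n A'
  A' → α₁ A' | ... | α_m A' | ε

A → - becomes A → - A'
A → L X becomes A → L X A'
A → A L becomes A' → L A'
Add A' → ε

Productions for other non-terminals are unchanged:
  X → x -
  X → -
  L → -

Resulting grammar:
A → - A'
A → L X A'
A' → L A'
A' → ε
X → x -
X → -
L → -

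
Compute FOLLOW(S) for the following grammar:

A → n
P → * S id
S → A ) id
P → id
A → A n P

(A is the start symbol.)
{ 'id' }

To compute FOLLOW(S), find every occurrence of S on a right-hand side N → α S β: add FIRST(β) \ {ε}, and if β is empty or nullable also add FOLLOW(N). Iterate to a fixed point.

In P → * S id: S is followed by id, add FIRST(id) \ {ε} = { 'id' }

Taking the union: FOLLOW(S) = { 'id' }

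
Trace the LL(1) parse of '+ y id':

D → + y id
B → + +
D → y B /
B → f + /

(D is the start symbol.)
LL(1) parsing maintains a stack (initially the start symbol over $) and the input. At each step: if the stack top is a terminal, match it against the current input token; if it is a non-terminal N, replace it with the RHS of M[N, lookahead] (the unique production whose predict set contains the lookahead).

Stack is shown with the top on the left.

Stack     Input     Action
--------------------------
D $       + y id $  output D → + y id
+ y id $  + y id $  match '+'
y id $    y id $    match 'y'
id $      id $      match 'id'
$         $         accept

The string is accepted.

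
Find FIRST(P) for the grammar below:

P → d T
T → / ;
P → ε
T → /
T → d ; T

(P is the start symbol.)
From P → d T:
  - d is a terminal: add 'd' and stop
From P → ε:
  - ε-production, so ε ∈ FIRST(P)

Collecting: FIRST(P) = { 'd', ε }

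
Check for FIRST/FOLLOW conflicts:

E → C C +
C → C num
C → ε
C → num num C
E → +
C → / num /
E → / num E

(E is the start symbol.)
A FIRST/FOLLOW conflict occurs when a non-terminal N has a nullable alternative N → β (β ⇒* ε) and another alternative N → α with FIRST(α) ∩ FOLLOW(N) ≠ ∅: on such a lookahead the parser cannot decide between expanding α and letting N vanish via β.

Nullable non-terminals: C.
FIRST sets used below: FIRST(C) = { '/', 'num', ε }

C: nullable alternative(s) C → ε; FOLLOW(C) = { '+', '/', 'num' }
  C → C num: FIRST \ {ε} = { '/', 'num' } — overlaps FOLLOW(C) on { '/', 'num' }: CONFLICT
  C → ε: FIRST \ {ε} = { } — this is the only nullable alternative, skip
  C → num num C: FIRST \ {ε} = { 'num' } — overlaps FOLLOW(C) on { 'num' }: CONFLICT
  C → / num /: FIRST \ {ε} = { '/' } — overlaps FOLLOW(C) on { '/' }: CONFLICT

E has no nullable alternative, so no FIRST/FOLLOW check is needed there.

So the grammar has 3 FIRST/FOLLOW conflicts (marked CONFLICT above).

Answer: Yes. C → C num with FOLLOW(C) on { '/', 'num' }; C → num num C with FOLLOW(C) on { 'num' }; C → '/' num '/' with FOLLOW(C) on { '/' }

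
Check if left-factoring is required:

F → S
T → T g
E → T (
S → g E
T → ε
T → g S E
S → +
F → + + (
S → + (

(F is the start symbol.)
Left-factoring is needed when two productions for the same non-terminal
share a common prefix on the right-hand side.

Productions for F:
  F → S
  F → + + (
Productions for T:
  T → T g
  T → ε
  T → g S E
Productions for S:
  S → g E
  S → +
  S → + (

Found common prefix '+' in productions for S

Answer: Yes, S has productions with common prefix '+'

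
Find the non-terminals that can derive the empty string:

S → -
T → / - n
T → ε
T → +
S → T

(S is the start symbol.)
{ 'S', 'T' }

ε-productions: T → ε
So T is immediately nullable.
S → T: every symbol on the right is nullable, so S is nullable too.
Every non-terminal is now nullable.
Nullable = { 'S', 'T' }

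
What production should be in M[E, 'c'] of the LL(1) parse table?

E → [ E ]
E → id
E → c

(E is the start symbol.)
E → c

To find M[E, 'c'], we find productions for E where 'c' is in the predict set (PREDICT(N → α) = (FIRST(α) \ {ε}) ∪ (FOLLOW(N) if α ⇒* ε)).

E → [ E ]: PREDICT = { '[' }
E → id: PREDICT = { 'id' }
E → c: PREDICT = { 'c' }
  'c' is in predict set, so this production goes in M[E, 'c']

M[E, 'c'] = E → c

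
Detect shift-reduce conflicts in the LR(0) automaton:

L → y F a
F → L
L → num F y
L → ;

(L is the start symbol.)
No shift-reduce conflicts

A shift-reduce conflict occurs when an LR(0) state has both:
  - a complete (reduce) item [A → α .] (dot at the end), and
  - a shift item [B → β . c γ] (dot before a terminal).

Augment with L' → L and build the canonical LR(0) collection (I0 = CLOSURE({[L' → . L]}), then GOTO on every symbol after a dot until no new states appear). It has 10 states:
  I0: { [L → . ;], [L → . num F y], [L → . y F a], [L' → . L] }  — shift
  I1: { [L → ; .] }  — reduce
  I2: { [L' → L .] }  — accept
  I3: { [F → . L], [L → . ;], [L → . num F y], [L → . y F a], [L → num . F y] }  — shift
  I4: { [F → . L], [L → . ;], [L → . num F y], [L → . y F a], [L → y . F a] }  — shift
  I5: { [L → y F . a] }  — shift
  I6: { [F → L .] }  — reduce
  I7: { [L → y F a .] }  — reduce
  I8: { [L → num F . y] }  — shift
  I9: { [L → num F y .] }  — reduce

No state contains both a complete item and a shift item.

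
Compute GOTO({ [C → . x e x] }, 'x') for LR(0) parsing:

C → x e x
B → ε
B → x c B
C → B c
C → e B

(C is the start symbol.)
GOTO(I, 'x') = CLOSURE({ [A → αX.β] : [A → α.Xβ] ∈ I, X = 'x' })

Items with dot before 'x', with the dot advanced:
  [C → . x e x] → [C → x . e x]
Closure adds nothing (no advanced item has the dot before a non-terminal).

GOTO = { [C → x . e x] }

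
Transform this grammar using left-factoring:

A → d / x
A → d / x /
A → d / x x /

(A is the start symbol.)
Left-factoring transforms A → αβ₁ | αβ₂ into A → αA' and A' → β₁ | β₂
(α is the longest common prefix among the alternatives). Repeat until
no nonterminal has two alternatives with a common prefix.

Round 1: A has alternatives sharing prefix 'd / x'. Introduce A': A → d / x A'
  Add: A' → ε
  Add: A' → /
  Add: A' → x /

No remaining common prefixes — done.

Resulting grammar:
A → d / x A'
A' → ε
A' → /
A' → x /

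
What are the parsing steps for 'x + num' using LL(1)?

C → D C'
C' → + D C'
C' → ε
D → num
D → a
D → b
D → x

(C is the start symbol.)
LL(1) parsing maintains a stack (initially the start symbol over $) and the input. At each step: if the stack top is a terminal, match it against the current input token; if it is a non-terminal N, replace it with the RHS of M[N, lookahead] (the unique production whose predict set contains the lookahead).

Stack is shown with the top on the left.

Stack     Input      Action
---------------------------
C $       x + num $  output C → D C'
D C' $    x + num $  output D → x
x C' $    x + num $  match 'x'
C' $      + num $    output C' → + D C'
+ D C' $  + num $    match '+'
D C' $    num $      output D → num
num C' $  num $      match 'num'
C' $      $          output C' → ε
$         $          accept

The string is accepted.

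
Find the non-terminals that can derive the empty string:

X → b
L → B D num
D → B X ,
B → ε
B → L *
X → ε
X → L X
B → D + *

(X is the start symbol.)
ε-productions: B → ε, X → ε
So B, X are immediately nullable.
No further non-terminal can be added: every production for the remaining non-terminals contains a terminal or a non-nullable non-terminal.
Nullable = { 'B', 'X' }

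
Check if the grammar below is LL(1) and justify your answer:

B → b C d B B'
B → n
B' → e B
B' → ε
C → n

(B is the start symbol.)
Relevant sets:
  FOLLOW(B') = { $, 'e' }

For B:
  PREDICT(B → b C d B B') = { 'b' }
  PREDICT(B → n) = { 'n' }
For B':
  PREDICT(B' → e B) = { 'e' }
  PREDICT(B' → ε) = { $, 'e' }
C has a single production, so nothing to check there.

Conflict found: Predict set conflict for B': { 'e' }
The grammar is NOT LL(1).

Answer: No. Predict set conflict for B': { 'e' }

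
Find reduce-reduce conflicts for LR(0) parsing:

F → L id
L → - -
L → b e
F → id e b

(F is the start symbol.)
A reduce-reduce conflict occurs when an LR(0) state has two complete items [A → α .] and [B → β .] — both call for a reduction, and with no lookahead the parser cannot choose between them.

Augment with F' → F and build the canonical LR(0) collection (I0 = CLOSURE({[F' → . F]}), then GOTO on every symbol after a dot until no new states appear). It has 11 states:
  I0: { [F → . L id], [F → . id e b], [F' → . F], [L → . - -], [L → . b e] }  — shift
  I1: { [L → - . -] }  — shift
  I2: { [F' → F .] }  — accept
  I3: { [F → L . id] }  — shift
  I4: { [L → b . e] }  — shift
  I5: { [F → id . e b] }  — shift
  I6: { [F → id e . b] }  — shift
  I7: { [F → id e b .] }  — reduce
  I8: { [L → b e .] }  — reduce
  I9: { [F → L id .] }  — reduce
  I10: { [L → - - .] }  — reduce

No state contains more than one complete item.

Answer: No reduce-reduce conflicts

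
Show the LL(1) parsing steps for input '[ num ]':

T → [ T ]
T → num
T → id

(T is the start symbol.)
LL(1) parsing maintains a stack (initially the start symbol over $) and the input. At each step: if the stack top is a terminal, match it against the current input token; if it is a non-terminal N, replace it with the RHS of M[N, lookahead] (the unique production whose predict set contains the lookahead).

Stack is shown with the top on the left.

Stack    Input      Action
--------------------------
T $      [ num ] $  output T → [ T ]
[ T ] $  [ num ] $  match '['
T ] $    num ] $    output T → num
num ] $  num ] $    match 'num'
] $      ] $        match ']'
$        $          accept

The string is accepted.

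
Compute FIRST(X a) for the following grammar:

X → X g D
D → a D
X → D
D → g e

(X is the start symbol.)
{ 'a', 'g' }

FIRST sets of the non-terminals involved (from the grammar, by fixed-point iteration):
  FIRST(X) = { 'a', 'g' }

To compute FIRST(X a), process the symbols left to right:
Symbol X is a non-terminal. Add FIRST(X) \ {ε} = { 'a', 'g' }
X is not nullable (ε ∉ FIRST(X)), so stop here.
FIRST(X a) = { 'a', 'g' }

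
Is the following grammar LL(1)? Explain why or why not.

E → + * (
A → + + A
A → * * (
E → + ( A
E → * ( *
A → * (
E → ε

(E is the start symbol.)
A grammar is LL(1) if for each non-terminal N with multiple productions, the predict sets of those productions are pairwise disjoint, where PREDICT(N → α) = (FIRST(α) \ {ε}) ∪ (FOLLOW(N) if α ⇒* ε).

Relevant sets:
  FOLLOW(E) = { $ }

For E:
  PREDICT(E → '+' '*' '(') = { '+' }
  PREDICT(E → '+' '(' A) = { '+' }
  PREDICT(E → '*' '(' '*') = { '*' }
  PREDICT(E → ε) = { $ }
For A:
  PREDICT(A → '+' '+' A) = { '+' }
  PREDICT(A → '*' '*' '(') = { '*' }
  PREDICT(A → '*' '(') = { '*' }

Conflict found: Predict set conflict for E: { '+' }
The grammar is NOT LL(1).

Answer: No. Predict set conflict for E: { '+' }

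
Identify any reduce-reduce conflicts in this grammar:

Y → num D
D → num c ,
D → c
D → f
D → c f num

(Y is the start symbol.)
No reduce-reduce conflicts

A reduce-reduce conflict occurs when an LR(0) state has two complete items [A → α .] and [B → β .] — both call for a reduction, and with no lookahead the parser cannot choose between them.

Augment with Y' → Y and build the canonical LR(0) collection (I0 = CLOSURE({[Y' → . Y]}), then GOTO on every symbol after a dot until no new states appear). It has 11 states:
  I0: { [Y → . num D], [Y' → . Y] }  — shift
  I1: { [Y' → Y .] }  — accept
  I2: { [D → . c f num], [D → . c], [D → . f], [D → . num c ,], [Y → num . D] }  — shift
  I3: { [Y → num D .] }  — reduce
  I4: { [D → c . f num], [D → c .] }  — shift, reduce
  I5: { [D → f .] }  — reduce
  I6: { [D → num . c ,] }  — shift
  I7: { [D → num c . ,] }  — shift
  I8: { [D → num c , .] }  — reduce
  I9: { [D → c f . num] }  — shift
  I10: { [D → c f num .] }  — reduce

No state contains more than one complete item.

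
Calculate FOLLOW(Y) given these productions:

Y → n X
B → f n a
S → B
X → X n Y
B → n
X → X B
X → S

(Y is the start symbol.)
{ $, 'f', 'n' }

To compute FOLLOW(Y), find every occurrence of Y on a right-hand side N → α Y β: add FIRST(β) \ {ε}, and if β is empty or nullable also add FOLLOW(N). Iterate to a fixed point.

Y is the start symbol, so $ ∈ FOLLOW(Y).
In X → X n Y: Y is at the end, add FOLLOW(X)

The FOLLOW sets referred to above (computed the same way, to a fixed point):
  FOLLOW(X) = { $, 'f', 'n' }

Taking the union: FOLLOW(Y) = { $, 'f', 'n' }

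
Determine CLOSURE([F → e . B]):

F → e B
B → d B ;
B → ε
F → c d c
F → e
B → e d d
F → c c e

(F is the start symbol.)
{ [B → . d B ;], [B → . e d d], [B → .], [F → e . B] }

To compute CLOSURE, for each item [A → α.Bβ] where B is a non-terminal, add [B → .γ] for all productions B → γ; repeat for the newly added items until nothing changes.

Start with: [F → e . B]
  [F → e . B] has the dot before B: add [B → . d B ;], [B → .], [B → . e d d]
No further items can be added.

CLOSURE = { [B → . d B ;], [B → . e d d], [B → .], [F → e . B] }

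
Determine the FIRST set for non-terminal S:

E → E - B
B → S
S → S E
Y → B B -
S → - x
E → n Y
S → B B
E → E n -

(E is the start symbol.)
To compute FIRST(S), examine every production with S on the left-hand side, reading each right-hand side left to right until a non-nullable symbol is reached.

FIRST sets of the other non-terminals involved (by the same procedure, iterated to a fixed point):
  FIRST(B) = { '-' }

From S → S E:
  - S is the symbol being defined: contributes nothing new
    S is not nullable, so stop
From S → - x:
  - '-' is a terminal: add '-' and stop
From S → B B:
  - B is a non-terminal: add FIRST(B) \ {ε} = { '-' }
    B is not nullable, so stop

Collecting: FIRST(S) = { '-' }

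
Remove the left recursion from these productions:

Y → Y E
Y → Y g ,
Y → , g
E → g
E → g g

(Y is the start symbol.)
Y is directly left-recursive. The standard transformation for
  A → A α₁ | ... | A α_m | β₁ | ... | β_n
is
  A  → β₁ A' | ... | β_n A'
  A' → α₁ A' | ... | α_m A' | ε

Y → , g becomes Y → , g Y'
Y → Y E becomes Y' → E Y'
Y → Y g , becomes Y' → g , Y'
Add Y' → ε

Productions for other non-terminals are unchanged:
  E → g
  E → g g

Resulting grammar:
Y → , g Y'
Y' → E Y'
Y' → g , Y'
Y' → ε
E → g
E → g g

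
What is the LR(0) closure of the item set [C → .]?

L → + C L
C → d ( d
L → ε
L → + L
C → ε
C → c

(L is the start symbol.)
{ [C → .] }

To compute CLOSURE, for each item [A → α.Bβ] where B is a non-terminal, add [B → .γ] for all productions B → γ; repeat for the newly added items until nothing changes.

Start with: [C → .]
The dot is at the end, so nothing is added.

CLOSURE = { [C → .] }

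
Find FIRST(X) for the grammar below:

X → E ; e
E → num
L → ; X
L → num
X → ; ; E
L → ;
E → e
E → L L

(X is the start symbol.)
FIRST sets of the other non-terminals involved (by the same procedure, iterated to a fixed point):
  FIRST(E) = { ';', 'e', 'num' }

From X → E ; e:
  - E is a non-terminal: add FIRST(E) \ {ε} = { ';', 'e', 'num' }
    E is not nullable, so stop
From X → ; ; E:
  - ';' is a terminal: add ';' and stop

Collecting: FIRST(X) = { ';', 'e', 'num' }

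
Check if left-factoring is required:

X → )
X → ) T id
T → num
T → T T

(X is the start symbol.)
Yes, X has productions with common prefix ')'

Left-factoring is needed when two productions for the same non-terminal
share a common prefix on the right-hand side.

Productions for X:
  X → )
  X → ) T id
Productions for T:
  T → num
  T → T T

Found common prefix ')' in productions for X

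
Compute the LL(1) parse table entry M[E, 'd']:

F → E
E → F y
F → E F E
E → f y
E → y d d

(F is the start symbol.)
Empty (error entry)

To find M[E, 'd'], we find productions for E where 'd' is in the predict set (PREDICT(N → α) = (FIRST(α) \ {ε}) ∪ (FOLLOW(N) if α ⇒* ε)).

Relevant sets:
  FIRST(F) = { 'f', 'y' }

E → F y: PREDICT = { 'f', 'y' }
E → f y: PREDICT = { 'f' }
E → y d d: PREDICT = { 'y' }

M[E, 'd'] is empty (no production applies)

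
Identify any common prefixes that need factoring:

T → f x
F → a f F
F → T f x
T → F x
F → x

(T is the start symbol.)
Left-factoring is needed when two productions for the same non-terminal
share a common prefix on the right-hand side.

Productions for T:
  T → f x
  T → F x
Productions for F:
  F → a f F
  F → T f x
  F → x

No common prefixes found.

Answer: No, left-factoring is not needed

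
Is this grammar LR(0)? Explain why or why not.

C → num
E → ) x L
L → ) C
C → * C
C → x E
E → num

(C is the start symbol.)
Yes, the grammar is LR(0)

A grammar is LR(0) if no state in the canonical LR(0) collection has:
  - both a shift item (dot before a terminal) and a complete item (shift-reduce conflict), or
  - two or more complete items (reduce-reduce conflict; the accept item [C' → C .] counts as a complete item here).

Augment with C' → C and build the canonical LR(0) collection (I0 = CLOSURE({[C' → . C]}), then GOTO on every symbol after a dot until no new states appear). It has 13 states:
  I0: { [C → . * C], [C → . num], [C → . x E], [C' → . C] }  — shift
  I1: { [C → * . C], [C → . * C], [C → . num], [C → . x E] }  — shift
  I2: { [C' → C .] }  — accept
  I3: { [C → num .] }  — reduce
  I4: { [C → x . E], [E → . ) x L], [E → . num] }  — shift
  I5: { [E → ) . x L] }  — shift
  I6: { [C → x E .] }  — reduce
  I7: { [E → num .] }  — reduce
  I8: { [E → ) x . L], [L → . ) C] }  — shift
  I9: { [C → . * C], [C → . num], [C → . x E], [L → ) . C] }  — shift
  I10: { [E → ) x L .] }  — reduce
  I11: { [L → ) C .] }  — reduce
  I12: { [C → * C .] }  — reduce

Every state is either a pure shift/goto state or contains exactly one complete item and nothing to shift — no conflicts. The grammar is LR(0).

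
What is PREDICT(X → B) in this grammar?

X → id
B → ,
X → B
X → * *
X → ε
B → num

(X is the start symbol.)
{ ',', 'num' }

PREDICT(X → B) = (FIRST(RHS) \ {ε}) ∪ (FOLLOW(X) if ε ∈ FIRST(RHS), i.e. RHS ⇒* ε)
FIRST(B) = { ',', 'num' }
FIRST(B) = { ',', 'num' }
ε ∉ FIRST(B), so FOLLOW(X) is not added.
PREDICT(X → B) = { ',', 'num' }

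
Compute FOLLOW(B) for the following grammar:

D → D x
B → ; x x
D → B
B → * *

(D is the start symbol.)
In D → B: B is at the end, add FOLLOW(D)

The FOLLOW sets referred to above (computed the same way, to a fixed point):
  FOLLOW(D) = { $, 'x' }

Taking the union: FOLLOW(B) = { $, 'x' }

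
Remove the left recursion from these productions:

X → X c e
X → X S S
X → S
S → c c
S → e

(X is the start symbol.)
X is directly left-recursive. The standard transformation for
  A → A α₁ | ... | A α_m | β₁ | ... | β_n
is
  A  → β₁ A' | ... | β_n A'
  A' → α₁ A' | ... | α_m A' | ε

X → S becomes X → S X'
X → X c e becomes X' → c e X'
X → X S S becomes X' → S S X'
Add X' → ε

Productions for other non-terminals are unchanged:
  S → c c
  S → e

Resulting grammar:
X → S X'
X' → c e X'
X' → S S X'
X' → ε
S → c c
S → e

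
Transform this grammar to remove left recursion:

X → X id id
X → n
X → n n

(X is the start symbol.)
X → n X'
X → n n X'
X' → id id X'
X' → ε

X is directly left-recursive. The standard transformation for
  A → A α₁ | ... | A α_m | β₁ | ... | β_n
is
  A  → β₁ A' | ... | β_n A'
  A' → α₁ A' | ... | α_m A' | ε

X → n becomes X → n X'
X → n n becomes X → n n X'
X → X id id becomes X' → id id X'
Add X' → ε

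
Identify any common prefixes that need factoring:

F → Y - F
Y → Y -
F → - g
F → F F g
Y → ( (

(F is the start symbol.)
No, left-factoring is not needed

Left-factoring is needed when two productions for the same non-terminal
share a common prefix on the right-hand side.

Productions for F:
  F → Y - F
  F → - g
  F → F F g
Productions for Y:
  Y → Y -
  Y → ( (

No common prefixes found.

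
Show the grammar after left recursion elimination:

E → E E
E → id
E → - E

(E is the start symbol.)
E is directly left-recursive. The standard transformation for
  A → A α₁ | ... | A α_m | β₁ | ... | β_n
is
  A  → β₁ A' | ... | β_n A'
  A' → α₁ A' | ... | α_m A' | ε

E → id becomes E → id E'
E → - E becomes E → - E E'
E → E E becomes E' → E E'
Add E' → ε

Resulting grammar:
E → id E'
E → - E E'
E' → E E'
E' → ε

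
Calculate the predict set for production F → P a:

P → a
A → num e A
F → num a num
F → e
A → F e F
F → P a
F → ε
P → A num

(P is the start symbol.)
{ 'a', 'e', 'num' }

PREDICT(F → P a) = (FIRST(RHS) \ {ε}) ∪ (FOLLOW(F) if ε ∈ FIRST(RHS), i.e. RHS ⇒* ε)
FIRST(P) = { 'a', 'e', 'num' }
FIRST(P a) = { 'a', 'e', 'num' }
ε ∉ FIRST(P a), so FOLLOW(F) is not added.
PREDICT(F → P a) = { 'a', 'e', 'num' }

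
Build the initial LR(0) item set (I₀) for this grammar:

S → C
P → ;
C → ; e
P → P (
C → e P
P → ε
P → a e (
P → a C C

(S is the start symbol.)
{ [C → . ; e], [C → . e P], [S → . C], [S' → . S] }

First, augment the grammar with S' → S
I₀ = CLOSURE({ [S' → . S] }):
  [S' → . S] has the dot before S: add [S → . C]
  [S → . C] has the dot before C: add [C → . ; e], [C → . e P]
No further items can be added.

I₀ = { [C → . ; e], [C → . e P], [S → . C], [S' → . S] }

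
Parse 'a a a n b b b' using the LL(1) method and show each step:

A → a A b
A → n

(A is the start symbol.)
Stack is shown with the top on the left.

Stack        Input            Action
------------------------------------
A $          a a a n b b b $  output A → a A b
a A b $      a a a n b b b $  match 'a'
A b $        a a n b b b $    output A → a A b
a A b b $    a a n b b b $    match 'a'
A b b $      a n b b b $      output A → a A b
a A b b b $  a n b b b $      match 'a'
A b b b $    n b b b $        output A → n
n b b b $    n b b b $        match 'n'
b b b $      b b b $          match 'b'
b b $        b b $            match 'b'
b $          b $              match 'b'
$            $                accept

The string is accepted.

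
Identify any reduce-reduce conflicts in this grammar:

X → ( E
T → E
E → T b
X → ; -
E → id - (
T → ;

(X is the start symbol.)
Yes — I6: [T → E .] vs [X → ( E .]

A reduce-reduce conflict occurs when an LR(0) state has two complete items [A → α .] and [B → β .] — both call for a reduction, and with no lookahead the parser cannot choose between them.

Augment with X' → X and build the canonical LR(0) collection (I0 = CLOSURE({[X' → . X]}), then GOTO on every symbol after a dot until no new states appear). It has 12 states:
  I0: { [X → . ( E], [X → . ; -], [X' → . X] }  — shift
  I1: { [E → . T b], [E → . id - (], [T → . ;], [T → . E], [X → ( . E] }  — shift
  I2: { [X → ; . -] }  — shift
  I3: { [X' → X .] }  — accept
  I4: { [X → ; - .] }  — reduce
  I5: { [T → ; .] }  — reduce
  I6: { [T → E .], [X → ( E .] }  — 2 reduces
  I7: { [E → T . b] }  — shift
  I8: { [E → id . - (] }  — shift
  I9: { [E → id - . (] }  — shift
  I10: { [E → id - ( .] }  — reduce
  I11: { [E → T b .] }  — reduce

I6 contains complete items [T → E .], [X → ( E .] — reduce-reduce conflict.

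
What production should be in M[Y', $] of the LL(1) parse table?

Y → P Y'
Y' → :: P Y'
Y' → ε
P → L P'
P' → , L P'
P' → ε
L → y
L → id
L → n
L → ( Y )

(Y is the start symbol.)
Y' → ε

To find M[Y', $], we find productions for Y' where $ is in the predict set (PREDICT(N → α) = (FIRST(α) \ {ε}) ∪ (FOLLOW(N) if α ⇒* ε)).

Relevant sets:
  FOLLOW(Y') = { $, ')' }

Y' → :: P Y': PREDICT = { '::' }
Y' → ε: PREDICT = { $, ')' }
  $ is in predict set, so this production goes in M[Y', $]

M[Y', $] = Y' → ε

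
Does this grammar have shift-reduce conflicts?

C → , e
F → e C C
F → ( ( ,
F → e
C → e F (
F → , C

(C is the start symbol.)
Yes — I7: [F → e .] vs [C → . , e]

Augment with C' → C and build the canonical LR(0) collection (I0 = CLOSURE({[C' → . C]}), then GOTO on every symbol after a dot until no new states appear). It has 15 states:
  I0: { [C → . , e], [C → . e F (], [C' → . C] }  — shift
  I1: { [C → , . e] }  — shift
  I2: { [C' → C .] }  — accept
  I3: { [C → e . F (], [F → . ( ( ,], [F → . , C], [F → . e C C], [F → . e] }  — shift
  I4: { [F → ( . ( ,] }  — shift
  I5: { [C → . , e], [C → . e F (], [F → , . C] }  — shift
  I6: { [C → e F . (] }  — shift
  I7: { [C → . , e], [C → . e F (], [F → e . C C], [F → e .] }  — shift, reduce
  I8: { [C → . , e], [C → . e F (], [F → e C . C] }  — shift
  I9: { [F → e C C .] }  — reduce
  I10: { [C → e F ( .] }  — reduce
  I11: { [F → , C .] }  — reduce
  I12: { [F → ( ( . ,] }  — shift
  I13: { [F → ( ( , .] }  — reduce
  I14: { [C → , e .] }  — reduce

I7 contains reduce item [F → e .] and shift items [C → . , e], [C → . e F (] — shift-reduce conflict.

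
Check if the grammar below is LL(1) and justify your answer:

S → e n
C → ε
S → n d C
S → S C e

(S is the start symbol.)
A grammar is LL(1) if for each non-terminal N with multiple productions, the predict sets of those productions are pairwise disjoint, where PREDICT(N → α) = (FIRST(α) \ {ε}) ∪ (FOLLOW(N) if α ⇒* ε).

Relevant sets:
  FIRST(S) = { 'e', 'n' }

For S:
  PREDICT(S → e n) = { 'e' }
  PREDICT(S → n d C) = { 'n' }
  PREDICT(S → S C e) = { 'e', 'n' }
C has a single production, so nothing to check there.

Conflict found: Predict set conflict for S: { 'e' }
The grammar is NOT LL(1).

Answer: No. Predict set conflict for S: { 'e' }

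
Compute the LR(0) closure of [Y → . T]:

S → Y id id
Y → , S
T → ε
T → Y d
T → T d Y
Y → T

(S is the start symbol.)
{ [T → . T d Y], [T → . Y d], [T → .], [Y → . , S], [Y → . T] }

Start with: [Y → . T]
  [Y → . T] has the dot before T: add [T → .], [T → . Y d], [T → . T d Y]
  [T → . Y d] has the dot before Y: add [Y → . , S]
No further items can be added.

CLOSURE = { [T → . T d Y], [T → . Y d], [T → .], [Y → . , S], [Y → . T] }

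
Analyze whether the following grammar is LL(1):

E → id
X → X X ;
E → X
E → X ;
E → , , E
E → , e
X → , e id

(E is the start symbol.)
Relevant sets:
  FIRST(X) = { ',' }

For E:
  PREDICT(E → id) = { 'id' }
  PREDICT(E → X) = { ',' }
  PREDICT(E → X ';') = { ',' }
  PREDICT(E → ',' ',' E) = { ',' }
  PREDICT(E → ',' e) = { ',' }
For X:
  PREDICT(X → X X ';') = { ',' }
  PREDICT(X → ',' e id) = { ',' }

Conflict found: Predict set conflict for E: { ',' }
The grammar is NOT LL(1).

Answer: No. Predict set conflict for E: { ',' }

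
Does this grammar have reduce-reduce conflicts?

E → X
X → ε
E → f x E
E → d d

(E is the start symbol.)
Augment with E' → E and build the canonical LR(0) collection (I0 = CLOSURE({[E' → . E]}), then GOTO on every symbol after a dot until no new states appear). It has 8 states:
  I0: { [E → . X], [E → . d d], [E → . f x E], [E' → . E], [X → .] }  — shift, reduce
  I1: { [E' → E .] }  — accept
  I2: { [E → X .] }  — reduce
  I3: { [E → d . d] }  — shift
  I4: { [E → f . x E] }  — shift
  I5: { [E → . X], [E → . d d], [E → . f x E], [E → f x . E], [X → .] }  — shift, reduce
  I6: { [E → f x E .] }  — reduce
  I7: { [E → d d .] }  — reduce

No state contains more than one complete item.

Answer: No reduce-reduce conflicts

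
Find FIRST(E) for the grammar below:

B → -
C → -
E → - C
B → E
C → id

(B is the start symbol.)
{ '-' }

To compute FIRST(E), examine every production with E on the left-hand side, reading each right-hand side left to right until a non-nullable symbol is reached.

From E → - C:
  - '-' is a terminal: add '-' and stop

Collecting: FIRST(E) = { '-' }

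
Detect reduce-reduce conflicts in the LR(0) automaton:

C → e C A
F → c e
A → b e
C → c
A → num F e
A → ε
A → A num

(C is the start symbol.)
No reduce-reduce conflicts

A reduce-reduce conflict occurs when an LR(0) state has two complete items [A → α .] and [B → β .] — both call for a reduction, and with no lookahead the parser cannot choose between them.

Augment with C' → C and build the canonical LR(0) collection (I0 = CLOSURE({[C' → . C]}), then GOTO on every symbol after a dot until no new states appear). It has 14 states:
  I0: { [C → . c], [C → . e C A], [C' → . C] }  — shift
  I1: { [C' → C .] }  — accept
  I2: { [C → c .] }  — reduce
  I3: { [C → . c], [C → . e C A], [C → e . C A] }  — shift
  I4: { [A → . A num], [A → . b e], [A → . num F e], [A → .], [C → e C . A] }  — shift, reduce
  I5: { [A → A . num], [C → e C A .] }  — shift, reduce
  I6: { [A → b . e] }  — shift
  I7: { [A → num . F e], [F → . c e] }  — shift
  I8: { [A → num F . e] }  — shift
  I9: { [F → c . e] }  — shift
  I10: { [F → c e .] }  — reduce
  I11: { [A → num F e .] }  — reduce
  I12: { [A → b e .] }  — reduce
  I13: { [A → A num .] }  — reduce

No state contains more than one complete item.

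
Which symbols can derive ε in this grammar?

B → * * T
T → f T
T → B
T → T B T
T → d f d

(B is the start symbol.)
There are no ε-productions, so no non-terminal can derive ε.
No non-terminals are nullable.

Answer: None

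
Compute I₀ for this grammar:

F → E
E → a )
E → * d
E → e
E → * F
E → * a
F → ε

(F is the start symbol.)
{ [E → . * F], [E → . * a], [E → . * d], [E → . a )], [E → . e], [F → . E], [F → .], [F' → . F] }

First, augment the grammar with F' → F
I₀ = CLOSURE({ [F' → . F] }):
  [F' → . F] has the dot before F: add [F → . E], [F → .]
  [F → . E] has the dot before E: add [E → . a )], [E → . * d], [E → . e], [E → . * F], [E → . * a]
No further items can be added.

I₀ = { [E → . * F], [E → . * a], [E → . * d], [E → . a )], [E → . e], [F → . E], [F → .], [F' → . F] }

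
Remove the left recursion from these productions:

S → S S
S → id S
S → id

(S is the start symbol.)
S is directly left-recursive. The standard transformation for
  A → A α₁ | ... | A α_m | β₁ | ... | β_n
is
  A  → β₁ A' | ... | β_n A'
  A' → α₁ A' | ... | α_m A' | ε

S → id S becomes S → id S S'
S → id becomes S → id S'
S → S S becomes S' → S S'
Add S' → ε

Resulting grammar:
S → id S S'
S → id S'
S' → S S'
S' → ε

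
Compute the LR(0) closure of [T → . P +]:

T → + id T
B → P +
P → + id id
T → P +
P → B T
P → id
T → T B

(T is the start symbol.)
Start with: [T → . P +]
  [T → . P +] has the dot before P: add [P → . + id id], [P → . B T], [P → . id]
  [P → . B T] has the dot before B: add [B → . P +]
No further items can be added.

CLOSURE = { [B → . P +], [P → . + id id], [P → . B T], [P → . id], [T → . P +] }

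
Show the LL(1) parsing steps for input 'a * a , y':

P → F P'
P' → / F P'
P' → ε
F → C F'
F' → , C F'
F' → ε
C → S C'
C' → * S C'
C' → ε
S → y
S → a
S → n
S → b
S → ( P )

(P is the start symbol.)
LL(1) parsing maintains a stack (initially the start symbol over $) and the input. At each step: if the stack top is a terminal, match it against the current input token; if it is a non-terminal N, replace it with the RHS of M[N, lookahead] (the unique production whose predict set contains the lookahead).

Stack is shown with the top on the left.

Stack           Input        Action
-----------------------------------
P $             a * a , y $  output P → F P'
F P' $          a * a , y $  output F → C F'
C F' P' $       a * a , y $  output C → S C'
S C' F' P' $    a * a , y $  output S → a
a C' F' P' $    a * a , y $  match 'a'
C' F' P' $      * a , y $    output C' → * S C'
* S C' F' P' $  * a , y $    match '*'
S C' F' P' $    a , y $      output S → a
a C' F' P' $    a , y $      match 'a'
C' F' P' $      , y $        output C' → ε
F' P' $         , y $        output F' → , C F'
, C F' P' $     , y $        match ','
C F' P' $       y $          output C → S C'
S C' F' P' $    y $          output S → y
y C' F' P' $    y $          match 'y'
C' F' P' $      $            output C' → ε
F' P' $         $            output F' → ε
P' $            $            output P' → ε
$               $            accept

The string is accepted.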